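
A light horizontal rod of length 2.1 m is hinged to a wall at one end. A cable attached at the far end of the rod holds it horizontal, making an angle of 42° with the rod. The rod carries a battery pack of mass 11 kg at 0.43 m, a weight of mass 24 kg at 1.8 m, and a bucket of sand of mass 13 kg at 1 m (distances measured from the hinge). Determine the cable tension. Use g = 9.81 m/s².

Take moments about the hinge.
Battery pack: 11 × 9.81 = 107.9 N down at 0.43 m → arm 0.43 m, τ = 107.9 × 0.43 = 46.4 N·m clockwise.
Weight: 24 × 9.81 = 235.4 N down at 1.8 m → arm 1.8 m, τ = 235.4 × 1.8 = 423.7 N·m clockwise.
Bucket of sand: 13 × 9.81 = 127.5 N down at 1 m → arm 1 m, τ = 127.5 × 1 = 127.5 N·m clockwise.
Total clockwise load moment = 597.6 N·m.
The cable tension T acts at 2.1 m; only its component perpendicular to the rod, T sinθ, produces torque. sin 42° = 0.6691.
Balancing moments: T × 2.1 × 0.6691 = 597.6, giving T = 597.6 / 1.405 = 425 N.

T ≈ 425 N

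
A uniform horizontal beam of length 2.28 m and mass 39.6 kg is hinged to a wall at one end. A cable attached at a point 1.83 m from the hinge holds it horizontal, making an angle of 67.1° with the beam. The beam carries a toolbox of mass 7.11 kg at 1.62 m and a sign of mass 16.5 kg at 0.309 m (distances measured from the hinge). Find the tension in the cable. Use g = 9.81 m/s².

About the hinge:
Beam weight: 39.6 × 9.81 = 388.5 N down at 1.14 m → arm 1.14 m, τ = 388.5 × 1.14 = 442.9 N·m clockwise.
Toolbox: 7.11 × 9.81 = 69.75 N down at 1.62 m → arm 1.62 m, τ = 69.75 × 1.62 = 113 N·m clockwise.
Sign: 16.5 × 9.81 = 161.9 N down at 0.309 m → arm 0.309 m, τ = 161.9 × 0.309 = 50.03 N·m clockwise.
Total clockwise load moment = 605.9 N·m.
The cable tension T acts at 1.83 m; only its component perpendicular to the beam, T sinθ, produces torque. sin 67.1° = 0.9212.
Balancing moments: T × 1.83 × 0.9212 = 605.9, giving T = 605.9 / 1.686 = 359 N.

T ≈ 359 N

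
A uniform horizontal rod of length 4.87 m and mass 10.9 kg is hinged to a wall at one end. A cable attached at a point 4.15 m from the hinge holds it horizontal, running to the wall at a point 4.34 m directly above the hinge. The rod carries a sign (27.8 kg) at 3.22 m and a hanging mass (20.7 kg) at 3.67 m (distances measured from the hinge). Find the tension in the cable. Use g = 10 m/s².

About the hinge:
Beam weight: 10.9 × 10 = 109 N down at 2.435 m → arm 2.435 m, τ = 109 × 2.435 = 265.4 N·m clockwise.
Sign: 27.8 × 10 = 278 N down at 3.22 m → arm 3.22 m, τ = 278 × 3.22 = 895.2 N·m clockwise.
Hanging mass: 20.7 × 10 = 207 N down at 3.67 m → arm 3.67 m, τ = 207 × 3.67 = 759.7 N·m clockwise.
Total clockwise load moment = 1920 N·m.
The cable tension T acts at 4.15 m; only its component perpendicular to the rod, T sinθ, produces torque. sinθ = h/√(h²+d²) = 4.34/√(4.34²+4.15²) = 0.7228.
Setting net torque to zero: T × 4.15 × 0.7228 = 1920 → T = 1920 / 3 = 640 N.

T ≈ 640 N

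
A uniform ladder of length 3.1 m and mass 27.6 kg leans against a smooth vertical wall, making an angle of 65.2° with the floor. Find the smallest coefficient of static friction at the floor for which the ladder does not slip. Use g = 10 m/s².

μ_min ≈ 0.231

Take moments about the foot of the ladder.
Ladder weight 27.6×10 = 276 N acts at 1.55 m along the ladder; its horizontal arm is 1.55·cos65.2° = 0.6502 m → τ = 179.5 N·m clockwise.
Wall normal N acts horizontally at the top; its moment arm is the height L sinθ = 3.1·sin65.2° = 2.814 m, counterclockwise.
Setting net torque to zero: N × 2.814 = 179.5 → N = 63.79 N.
ΣFx = 0 ⇒ f = N_wall = 63.79 N. ΣFy = 0 ⇒ N_floor = 276 N.
μ_min = f / N_floor = 63.79 / 276 = 0.231.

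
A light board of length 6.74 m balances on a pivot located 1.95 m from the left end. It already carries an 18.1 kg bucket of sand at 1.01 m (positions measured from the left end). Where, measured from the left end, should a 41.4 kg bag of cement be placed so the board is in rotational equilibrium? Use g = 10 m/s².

Taking torques about the pivot (at 1.95 m from the left end):
Bucket of sand: 18.1 × 10 = 181 N down at 1.01 m → arm 0.94 m, τ = 181 × 0.94 = 170.1 N·m counterclockwise.
Net moment of existing loads = 170.1 N·m counterclockwise.
The bag of cement weighs 41.4 × 10 = 414 N and must supply an equal clockwise moment, so its lever arm about the pivot is 170.1 / 414 = 0.411 m.
That puts it at 1.95 + 0.411 = 2.36 m from the left end.

x ≈ 2.36 m from the left end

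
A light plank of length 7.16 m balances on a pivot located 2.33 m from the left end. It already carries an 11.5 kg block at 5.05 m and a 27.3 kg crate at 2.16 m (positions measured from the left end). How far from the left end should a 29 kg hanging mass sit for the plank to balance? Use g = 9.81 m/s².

x ≈ 1.41 m from the left end

Sum moments about the pivot (at 2.33 m from the left end) (the support reaction has zero arm there).
Block: 11.5 × 9.81 = 112.8 N down at 5.05 m → arm 2.72 m, τ = 112.8 × 2.72 = 306.8 N·m clockwise.
Crate: 27.3 × 9.81 = 267.8 N down at 2.16 m → arm 0.17 m, τ = 267.8 × 0.17 = 45.53 N·m counterclockwise.
Net moment of existing loads = 261.3 N·m clockwise.
The hanging mass weighs 29 × 9.81 = 284.5 N and must supply an equal counterclockwise moment, so its lever arm about the pivot is 261.3 / 284.5 = 0.918 m.
That puts it at 2.33 − 0.918 = 1.41 m from the left end.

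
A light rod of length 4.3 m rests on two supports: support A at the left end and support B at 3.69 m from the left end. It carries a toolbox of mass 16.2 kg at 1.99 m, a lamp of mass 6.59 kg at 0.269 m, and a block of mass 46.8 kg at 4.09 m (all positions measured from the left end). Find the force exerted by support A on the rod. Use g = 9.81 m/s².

R_A ≈ 83.4 N

About support B:
Toolbox: 16.2 × 9.81 = 158.9 N down at 1.99 m → arm 1.7 m, τ = 158.9 × 1.7 = 270.1 N·m counterclockwise.
Lamp: 6.59 × 9.81 = 64.65 N down at 0.269 m → arm 3.421 m, τ = 64.65 × 3.421 = 221.2 N·m counterclockwise.
Block: 46.8 × 9.81 = 459.1 N down at 4.09 m → arm 0.4 m, τ = 459.1 × 0.4 = 183.6 N·m clockwise.
Net load moment about support B = 307.7 N·m counterclockwise.
Reaction R at support A is upward at 0 m, arm 3.69 m → moment R × 3.69 clockwise.
Στ = 0 ⇒ R × 3.69 = 307.7 ⇒ R = 83.4 N.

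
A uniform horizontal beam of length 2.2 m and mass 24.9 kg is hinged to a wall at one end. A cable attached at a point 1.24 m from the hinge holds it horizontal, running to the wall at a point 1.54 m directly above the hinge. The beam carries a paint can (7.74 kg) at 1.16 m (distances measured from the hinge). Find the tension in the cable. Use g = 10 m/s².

About the hinge:
Beam weight: 24.9 × 10 = 249 N down at 1.1 m → arm 1.1 m, τ = 249 × 1.1 = 273.9 N·m clockwise.
Paint can: 7.74 × 10 = 77.4 N down at 1.16 m → arm 1.16 m, τ = 77.4 × 1.16 = 89.78 N·m clockwise.
Total clockwise load moment = 363.7 N·m.
The cable tension T acts at 1.24 m; only its component perpendicular to the beam, T sinθ, produces torque. sinθ = h/√(h²+d²) = 1.54/√(1.54²+1.24²) = 0.7789.
Setting net torque to zero: T × 1.24 × 0.7789 = 363.7 → T = 363.7 / 0.9658 = 377 N.

T ≈ 377 N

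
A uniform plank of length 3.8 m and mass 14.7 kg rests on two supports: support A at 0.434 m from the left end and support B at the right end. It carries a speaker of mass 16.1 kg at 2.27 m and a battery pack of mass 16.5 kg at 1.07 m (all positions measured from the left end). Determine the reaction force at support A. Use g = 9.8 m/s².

About support B:
Beam weight: 14.7 × 9.8 = 144.1 N down at 1.9 m → arm 1.9 m, τ = 144.1 × 1.9 = 273.8 N·m counterclockwise.
Speaker: 16.1 × 9.8 = 157.8 N down at 2.27 m → arm 1.53 m, τ = 157.8 × 1.53 = 241.4 N·m counterclockwise.
Battery pack: 16.5 × 9.8 = 161.7 N down at 1.07 m → arm 2.73 m, τ = 161.7 × 2.73 = 441.4 N·m counterclockwise.
Net load moment about support B = 956.6 N·m counterclockwise.
Reaction R at support A is upward at 0.434 m, arm 3.366 m → moment R × 3.366 clockwise.
Στ = 0 ⇒ R × 3.366 = 956.6 ⇒ R = 284 N.

R_A ≈ 284 N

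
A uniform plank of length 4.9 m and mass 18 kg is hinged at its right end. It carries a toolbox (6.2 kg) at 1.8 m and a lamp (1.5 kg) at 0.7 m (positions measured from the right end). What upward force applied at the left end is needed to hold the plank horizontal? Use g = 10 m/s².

F ≈ 115 N

Take moments about the right end.
Beam weight: 18 × 10 = 180 N down at 2.45 m → arm 2.45 m, τ = 180 × 2.45 = 441 N·m counterclockwise.
Toolbox: 6.2 × 10 = 62 N down at 1.8 m → arm 1.8 m, τ = 62 × 1.8 = 111.6 N·m counterclockwise.
Lamp: 1.5 × 10 = 15 N down at 0.7 m → arm 0.7 m, τ = 15 × 0.7 = 10.5 N·m counterclockwise.
Net moment of the loads = 563.1 N·m counterclockwise.
The upward force F acts at the left end, arm 4.9 m, giving F × 4.9 clockwise.
Setting net torque to zero: F × 4.9 = 563.1 → F = 563.1 / 4.9 = 115 N.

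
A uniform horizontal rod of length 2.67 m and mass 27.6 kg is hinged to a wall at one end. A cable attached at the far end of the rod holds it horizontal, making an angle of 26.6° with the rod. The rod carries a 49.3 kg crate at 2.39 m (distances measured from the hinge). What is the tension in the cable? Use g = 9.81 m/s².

About the hinge:
Beam weight: 27.6 × 9.81 = 270.8 N down at 1.335 m → arm 1.335 m, τ = 270.8 × 1.335 = 361.5 N·m clockwise.
Crate: 49.3 × 9.81 = 483.6 N down at 2.39 m → arm 2.39 m, τ = 483.6 × 2.39 = 1156 N·m clockwise.
Total clockwise load moment = 1518 N·m.
The cable tension T acts at 2.67 m; only its component perpendicular to the rod, T sinθ, produces torque. sin 26.6° = 0.4478.
Balancing moments: T × 2.67 × 0.4478 = 1518, giving T = 1518 / 1.196 = 1270 N.

T ≈ 1270 N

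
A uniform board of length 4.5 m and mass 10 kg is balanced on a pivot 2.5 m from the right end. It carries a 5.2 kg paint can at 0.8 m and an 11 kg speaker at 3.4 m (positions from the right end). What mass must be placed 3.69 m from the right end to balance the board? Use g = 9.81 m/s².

Choose the pivot (at 2.5 m from the right end) as the axis so the support reaction has zero arm there.
Beam weight: 10 × 9.81 = 98.1 N down at 2.25 m → arm 0.25 m, τ = 98.1 × 0.25 = 24.52 N·m clockwise.
Paint can: 5.2 × 9.81 = 51.01 N down at 0.8 m → arm 1.7 m, τ = 51.01 × 1.7 = 86.72 N·m clockwise.
Speaker: 11 × 9.81 = 107.9 N down at 3.4 m → arm 0.9 m, τ = 107.9 × 0.9 = 97.11 N·m counterclockwise.
Net moment of known loads = 14.13 N·m clockwise.
An unknown mass m at 3.69 m has arm 1.19 m; its moment is m·g·1.19 counterclockwise.
Setting net torque to zero: m × 9.81 × 1.19 = 14.13 → m = 14.13 / (9.81 × 1.19) = 1.21 kg.

m ≈ 1.21 kg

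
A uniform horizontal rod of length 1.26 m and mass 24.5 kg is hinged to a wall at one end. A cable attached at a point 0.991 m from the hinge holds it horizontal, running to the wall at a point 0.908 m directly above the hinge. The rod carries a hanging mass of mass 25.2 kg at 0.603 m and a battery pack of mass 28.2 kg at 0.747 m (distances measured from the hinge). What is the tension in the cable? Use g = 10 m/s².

T ≈ 772 N

About the hinge:
Beam weight: 24.5 × 10 = 245 N down at 0.63 m → arm 0.63 m, τ = 245 × 0.63 = 154.3 N·m clockwise.
Hanging mass: 25.2 × 10 = 252 N down at 0.603 m → arm 0.603 m, τ = 252 × 0.603 = 152 N·m clockwise.
Battery pack: 28.2 × 10 = 282 N down at 0.747 m → arm 0.747 m, τ = 282 × 0.747 = 210.7 N·m clockwise.
Total clockwise load moment = 517 N·m.
The cable tension T acts at 0.991 m; only its component perpendicular to the rod, T sinθ, produces torque. sinθ = h/√(h²+d²) = 0.908/√(0.908²+0.991²) = 0.6756.
For rotational equilibrium, T × 0.991 × 0.6756 = 517, so T = 517 / 0.6695 = 772 N.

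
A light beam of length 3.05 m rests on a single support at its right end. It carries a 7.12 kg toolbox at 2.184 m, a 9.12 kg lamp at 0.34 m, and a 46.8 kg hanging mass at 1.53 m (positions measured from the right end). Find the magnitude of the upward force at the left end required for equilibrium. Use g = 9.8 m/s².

F ≈ 290 N

Taking torques about the right end:
Toolbox: 7.12 × 9.8 = 69.78 N down at 2.184 m → arm 2.184 m, τ = 69.78 × 2.184 = 152.4 N·m counterclockwise.
Lamp: 9.12 × 9.8 = 89.38 N down at 0.34 m → arm 0.34 m, τ = 89.38 × 0.34 = 30.39 N·m counterclockwise.
Hanging mass: 46.8 × 9.8 = 458.6 N down at 1.53 m → arm 1.53 m, τ = 458.6 × 1.53 = 701.7 N·m counterclockwise.
Net moment of the loads = 884.5 N·m counterclockwise.
The upward force F acts at the left end, arm 3.05 m, giving F × 3.05 clockwise.
Balancing moments: F × 3.05 = 884.5, giving F = 884.5 / 3.05 = 290 N.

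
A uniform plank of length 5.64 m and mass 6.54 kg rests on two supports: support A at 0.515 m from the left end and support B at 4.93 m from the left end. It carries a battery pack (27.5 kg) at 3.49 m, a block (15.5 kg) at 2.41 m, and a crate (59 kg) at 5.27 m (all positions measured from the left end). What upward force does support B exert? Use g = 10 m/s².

Choose support A as the axis so its reaction then has zero moment arm.
Beam weight: 6.54 × 10 = 65.4 N down at 2.82 m → arm 2.305 m, τ = 65.4 × 2.305 = 150.7 N·m clockwise.
Battery pack: 27.5 × 10 = 275 N down at 3.49 m → arm 2.975 m, τ = 275 × 2.975 = 818.1 N·m clockwise.
Block: 15.5 × 10 = 155 N down at 2.41 m → arm 1.895 m, τ = 155 × 1.895 = 293.7 N·m clockwise.
Crate: 59 × 10 = 590 N down at 5.27 m → arm 4.755 m, τ = 590 × 4.755 = 2805 N·m clockwise.
Net load moment about support A = 4068 N·m clockwise.
Reaction R at support B is upward at 4.93 m, arm 4.415 m → moment R × 4.415 counterclockwise.
Στ = 0 ⇒ R × 4.415 = 4068 ⇒ R = 921 N.

R_B ≈ 921 N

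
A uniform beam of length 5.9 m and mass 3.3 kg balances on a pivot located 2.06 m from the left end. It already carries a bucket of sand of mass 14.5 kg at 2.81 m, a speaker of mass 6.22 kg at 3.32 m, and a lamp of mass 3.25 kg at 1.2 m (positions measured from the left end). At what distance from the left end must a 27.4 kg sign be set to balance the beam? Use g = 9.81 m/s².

x ≈ 1.37 m from the left end

Choose the pivot (at 2.06 m from the left end) as the axis so the support reaction has zero arm there.
Beam weight: 3.3 × 9.81 = 32.37 N down at 2.95 m → arm 0.89 m, τ = 32.37 × 0.89 = 28.81 N·m clockwise.
Bucket of sand: 14.5 × 9.81 = 142.2 N down at 2.81 m → arm 0.75 m, τ = 142.2 × 0.75 = 106.6 N·m clockwise.
Speaker: 6.22 × 9.81 = 61.02 N down at 3.32 m → arm 1.26 m, τ = 61.02 × 1.26 = 76.89 N·m clockwise.
Lamp: 3.25 × 9.81 = 31.88 N down at 1.2 m → arm 0.86 m, τ = 31.88 × 0.86 = 27.42 N·m counterclockwise.
Net moment of existing loads = 184.9 N·m clockwise.
The sign weighs 27.4 × 9.81 = 268.8 N and must supply an equal counterclockwise moment, so its lever arm about the pivot is 184.9 / 268.8 = 0.688 m.
That puts it at 2.06 − 0.688 = 1.37 m from the left end.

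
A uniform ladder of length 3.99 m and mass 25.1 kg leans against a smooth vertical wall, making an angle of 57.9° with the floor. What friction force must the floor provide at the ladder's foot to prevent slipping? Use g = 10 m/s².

f ≈ 78.7 N

About the foot of the ladder:
Ladder weight 25.1×10 = 251 N acts at 1.995 m along the ladder; its horizontal arm is 1.995·cos57.9° = 1.06 m → τ = 266.1 N·m clockwise.
Wall normal N acts horizontally at the top; its moment arm is the height L sinθ = 3.99·sin57.9° = 3.38 m, counterclockwise.
For rotational equilibrium, N × 3.38 = 266.1, so N = 78.7 N.
ΣFx = 0: friction at the foot balances the wall's push, so f = N_wall = 78.7 N.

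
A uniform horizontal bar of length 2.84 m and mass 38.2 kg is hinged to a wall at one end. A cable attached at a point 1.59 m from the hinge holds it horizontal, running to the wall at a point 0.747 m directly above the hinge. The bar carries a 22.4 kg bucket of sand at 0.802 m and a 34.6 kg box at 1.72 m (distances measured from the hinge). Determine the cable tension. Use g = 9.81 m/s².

T ≈ 1910 N

About the hinge:
Beam weight: 38.2 × 9.81 = 374.7 N down at 1.42 m → arm 1.42 m, τ = 374.7 × 1.42 = 532.1 N·m clockwise.
Bucket of sand: 22.4 × 9.81 = 219.7 N down at 0.802 m → arm 0.802 m, τ = 219.7 × 0.802 = 176.2 N·m clockwise.
Box: 34.6 × 9.81 = 339.4 N down at 1.72 m → arm 1.72 m, τ = 339.4 × 1.72 = 583.8 N·m clockwise.
Total clockwise load moment = 1292 N·m.
The cable tension T acts at 1.59 m; only its component perpendicular to the bar, T sinθ, produces torque. sinθ = h/√(h²+d²) = 0.747/√(0.747²+1.59²) = 0.4252.
Setting net torque to zero: T × 1.59 × 0.4252 = 1292 → T = 1292 / 0.6761 = 1910 N.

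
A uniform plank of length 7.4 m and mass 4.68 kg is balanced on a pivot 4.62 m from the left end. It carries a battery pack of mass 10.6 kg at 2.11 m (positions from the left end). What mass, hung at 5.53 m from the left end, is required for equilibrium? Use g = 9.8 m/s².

Sum moments about the pivot (at 4.62 m from the left end) (the support reaction has zero arm there).
Beam weight: 4.68 × 9.8 = 45.86 N down at 3.7 m → arm 0.92 m, τ = 45.86 × 0.92 = 42.19 N·m counterclockwise.
Battery pack: 10.6 × 9.8 = 103.9 N down at 2.11 m → arm 2.51 m, τ = 103.9 × 2.51 = 260.8 N·m counterclockwise.
Net moment of known loads = 303 N·m counterclockwise.
An unknown mass m at 5.53 m has arm 0.91 m; its moment is m·g·0.91 clockwise.
Στ = 0 ⇒ m × 9.8 × 0.91 = 303 ⇒ m = 303 / (9.8 × 0.91) = 34 kg.

m ≈ 34 kg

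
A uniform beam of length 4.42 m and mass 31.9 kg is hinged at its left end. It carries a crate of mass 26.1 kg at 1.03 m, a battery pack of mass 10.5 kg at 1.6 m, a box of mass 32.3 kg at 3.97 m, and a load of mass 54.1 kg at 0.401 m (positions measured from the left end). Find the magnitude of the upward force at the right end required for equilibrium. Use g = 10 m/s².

Take moments about the left end.
Beam weight: 31.9 × 10 = 319 N down at 2.21 m → arm 2.21 m, τ = 319 × 2.21 = 705 N·m clockwise.
Crate: 26.1 × 10 = 261 N down at 1.03 m → arm 1.03 m, τ = 261 × 1.03 = 268.8 N·m clockwise.
Battery pack: 10.5 × 10 = 105 N down at 1.6 m → arm 1.6 m, τ = 105 × 1.6 = 168 N·m clockwise.
Box: 32.3 × 10 = 323 N down at 3.97 m → arm 3.97 m, τ = 323 × 3.97 = 1282 N·m clockwise.
Load: 54.1 × 10 = 541 N down at 0.401 m → arm 0.401 m, τ = 541 × 0.401 = 216.9 N·m clockwise.
Net moment of the loads = 2641 N·m clockwise.
The upward force F acts at the right end, arm 4.42 m, giving F × 4.42 counterclockwise.
For rotational equilibrium, F × 4.42 = 2641, so F = 2641 / 4.42 = 598 N.

F ≈ 598 N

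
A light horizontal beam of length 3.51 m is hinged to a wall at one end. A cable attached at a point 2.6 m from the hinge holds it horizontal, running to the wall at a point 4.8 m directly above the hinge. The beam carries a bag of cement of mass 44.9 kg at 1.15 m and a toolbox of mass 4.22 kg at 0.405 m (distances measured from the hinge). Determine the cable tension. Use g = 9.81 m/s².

T ≈ 229 N

About the hinge:
Bag of cement: 44.9 × 9.81 = 440.5 N down at 1.15 m → arm 1.15 m, τ = 440.5 × 1.15 = 506.6 N·m clockwise.
Toolbox: 4.22 × 9.81 = 41.4 N down at 0.405 m → arm 0.405 m, τ = 41.4 × 0.405 = 16.77 N·m clockwise.
Total clockwise load moment = 523.4 N·m.
The cable tension T acts at 2.6 m; only its component perpendicular to the beam, T sinθ, produces torque. sinθ = h/√(h²+d²) = 4.8/√(4.8²+2.6²) = 0.8793.
Balancing moments: T × 2.6 × 0.8793 = 523.4, giving T = 523.4 / 2.286 = 229 N.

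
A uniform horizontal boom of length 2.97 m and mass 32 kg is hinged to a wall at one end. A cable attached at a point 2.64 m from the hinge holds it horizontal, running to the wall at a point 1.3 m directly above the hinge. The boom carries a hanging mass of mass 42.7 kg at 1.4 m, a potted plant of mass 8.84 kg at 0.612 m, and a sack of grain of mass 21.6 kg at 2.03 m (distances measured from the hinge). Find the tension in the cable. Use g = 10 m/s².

T ≈ 1340 N

Sum moments about the hinge (the unknown hinge reaction has zero arm there).
Beam weight: 32 × 10 = 320 N down at 1.485 m → arm 1.485 m, τ = 320 × 1.485 = 475.2 N·m clockwise.
Hanging mass: 42.7 × 10 = 427 N down at 1.4 m → arm 1.4 m, τ = 427 × 1.4 = 597.8 N·m clockwise.
Potted plant: 8.84 × 10 = 88.4 N down at 0.612 m → arm 0.612 m, τ = 88.4 × 0.612 = 54.1 N·m clockwise.
Sack of grain: 21.6 × 10 = 216 N down at 2.03 m → arm 2.03 m, τ = 216 × 2.03 = 438.5 N·m clockwise.
Total clockwise load moment = 1566 N·m.
The cable tension T acts at 2.64 m; only its component perpendicular to the boom, T sinθ, produces torque. sinθ = h/√(h²+d²) = 1.3/√(1.3²+2.64²) = 0.4418.
Balancing moments: T × 2.64 × 0.4418 = 1566, giving T = 1566 / 1.166 = 1340 N.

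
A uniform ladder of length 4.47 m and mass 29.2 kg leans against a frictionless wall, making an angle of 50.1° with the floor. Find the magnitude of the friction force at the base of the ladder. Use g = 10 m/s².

f ≈ 122 N

Take moments about the foot of the ladder.
Ladder weight 29.2×10 = 292 N acts at 2.235 m along the ladder; its horizontal arm is 2.235·cos50.1° = 1.434 m → τ = 418.7 N·m clockwise.
Wall normal N acts horizontally at the top; its moment arm is the height L sinθ = 4.47·sin50.1° = 3.429 m, counterclockwise.
For rotational equilibrium, N × 3.429 = 418.7, so N = 122 N.
ΣFx = 0: friction at the foot balances the wall's push, so f = N_wall = 122 N.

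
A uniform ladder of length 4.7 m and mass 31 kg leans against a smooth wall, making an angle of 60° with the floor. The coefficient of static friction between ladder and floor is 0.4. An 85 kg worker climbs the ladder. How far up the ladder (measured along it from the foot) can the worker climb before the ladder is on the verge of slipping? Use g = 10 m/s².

About the foot of the ladder:
Ladder weight 31×10 = 310 N acts at 2.35 m along the ladder; its horizontal arm is 2.35·cos60° = 1.175 m → τ = 364.2 N·m clockwise.
Worker weight 85×10 = 850 N at distance d → arm d·cos60° → τ = 850·d·0.5 clockwise.
Wall normal N at the top has arm L sinθ = 4.07 m counterclockwise, so Στ = 0 gives N·4.07 = 364.2 + 425·d.
ΣFy = 0 ⇒ N_floor = 1160 N, so the maximum friction is μ_s·N_floor = 0.4×1160 = 464 N. ΣFx = 0 ⇒ N_wall = f, so at the slipping point N = 464 N.
Substituting: 464×4.07 = 364.2 + 425·d ⇒ d = (1888 − 364.2) / 425 = 3.59 m.

d ≈ 3.59 m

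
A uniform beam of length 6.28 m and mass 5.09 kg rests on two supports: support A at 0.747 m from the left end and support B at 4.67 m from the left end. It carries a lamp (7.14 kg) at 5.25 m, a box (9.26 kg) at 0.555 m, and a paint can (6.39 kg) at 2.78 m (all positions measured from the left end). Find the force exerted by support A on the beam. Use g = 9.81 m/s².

R_A ≈ 135 N

Take moments about support B.
Beam weight: 5.09 × 9.81 = 49.93 N down at 3.14 m → arm 1.53 m, τ = 49.93 × 1.53 = 76.39 N·m counterclockwise.
Lamp: 7.14 × 9.81 = 70.04 N down at 5.25 m → arm 0.58 m, τ = 70.04 × 0.58 = 40.62 N·m clockwise.
Box: 9.26 × 9.81 = 90.84 N down at 0.555 m → arm 4.115 m, τ = 90.84 × 4.115 = 373.8 N·m counterclockwise.
Paint can: 6.39 × 9.81 = 62.69 N down at 2.78 m → arm 1.89 m, τ = 62.69 × 1.89 = 118.5 N·m counterclockwise.
Net load moment about support B = 528.1 N·m counterclockwise.
Reaction R at support A is upward at 0.747 m, arm 3.923 m → moment R × 3.923 clockwise.
For rotational equilibrium, R × 3.923 = 528.1, so R = 135 N.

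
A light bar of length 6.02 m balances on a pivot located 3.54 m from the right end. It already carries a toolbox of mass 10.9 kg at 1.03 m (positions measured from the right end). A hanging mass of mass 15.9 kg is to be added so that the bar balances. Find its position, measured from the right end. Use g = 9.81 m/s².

About the pivot (at 3.54 m from the right end):
Toolbox: 10.9 × 9.81 = 106.9 N down at 1.03 m → arm 2.51 m, τ = 106.9 × 2.51 = 268.3 N·m clockwise.
Net moment of existing loads = 268.3 N·m clockwise.
The hanging mass weighs 15.9 × 9.81 = 156 N and must supply an equal counterclockwise moment, so its lever arm about the pivot is 268.3 / 156 = 1.72 m.
That puts it at 3.54 + 1.72 = 5.26 m from the right end.

x ≈ 5.26 m from the right end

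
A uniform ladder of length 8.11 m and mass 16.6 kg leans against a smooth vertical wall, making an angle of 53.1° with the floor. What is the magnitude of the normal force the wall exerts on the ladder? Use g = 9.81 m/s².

Sum moments about the foot of the ladder (the floor normal and friction both act there and drop out).
Ladder weight 16.6×9.81 = 162.8 N acts at 4.055 m along the ladder; its horizontal arm is 4.055·cos53.1° = 2.435 m → τ = 396.4 N·m clockwise.
Wall normal N acts horizontally at the top; its moment arm is the height L sinθ = 8.11·sin53.1° = 6.485 m, counterclockwise.
For rotational equilibrium, N × 6.485 = 396.4, so N = 61.1 N.

N_wall ≈ 61.1 N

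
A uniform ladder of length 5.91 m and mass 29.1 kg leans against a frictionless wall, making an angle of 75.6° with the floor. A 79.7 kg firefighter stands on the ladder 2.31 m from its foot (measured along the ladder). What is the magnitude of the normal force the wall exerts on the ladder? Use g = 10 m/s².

N_wall ≈ 117 N

About the foot of the ladder:
Ladder weight 29.1×10 = 291 N acts at 2.955 m along the ladder; its horizontal arm is 2.955·cos75.6° = 0.7349 m → τ = 213.9 N·m clockwise.
Firefighter: 79.7×10 = 797 N at 2.31 m → arm 0.5745 m → τ = 457.9 N·m clockwise.
Wall normal N acts horizontally at the top; its moment arm is the height L sinθ = 5.91·sin75.6° = 5.724 m, counterclockwise.
Στ = 0 ⇒ N × 5.724 = 671.8 ⇒ N = 117 N.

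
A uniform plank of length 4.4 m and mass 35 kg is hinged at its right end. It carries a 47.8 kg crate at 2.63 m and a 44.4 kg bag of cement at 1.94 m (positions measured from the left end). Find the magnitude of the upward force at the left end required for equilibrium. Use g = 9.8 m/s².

About the right end:
Beam weight: 35 × 9.8 = 343 N down at 2.2 m → arm 2.2 m, τ = 343 × 2.2 = 754.6 N·m counterclockwise.
Crate: 47.8 × 9.8 = 468.4 N down at 2.63 m → arm 1.77 m, τ = 468.4 × 1.77 = 829.1 N·m counterclockwise.
Bag of cement: 44.4 × 9.8 = 435.1 N down at 1.94 m → arm 2.46 m, τ = 435.1 × 2.46 = 1070 N·m counterclockwise.
Net moment of the loads = 2654 N·m counterclockwise.
The upward force F acts at the left end, arm 4.4 m, giving F × 4.4 clockwise.
Balancing moments: F × 4.4 = 2654, giving F = 2654 / 4.4 = 603 N.

F ≈ 603 N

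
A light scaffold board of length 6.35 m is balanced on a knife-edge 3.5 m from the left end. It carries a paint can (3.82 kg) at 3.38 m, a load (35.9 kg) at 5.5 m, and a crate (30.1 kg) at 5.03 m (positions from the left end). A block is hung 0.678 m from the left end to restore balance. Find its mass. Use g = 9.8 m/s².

About the knife-edge (at 3.5 m from the left end):
Paint can: 3.82 × 9.8 = 37.44 N down at 3.38 m → arm 0.12 m, τ = 37.44 × 0.12 = 4.493 N·m counterclockwise.
Load: 35.9 × 9.8 = 351.8 N down at 5.5 m → arm 2 m, τ = 351.8 × 2 = 703.6 N·m clockwise.
Crate: 30.1 × 9.8 = 295 N down at 5.03 m → arm 1.53 m, τ = 295 × 1.53 = 451.4 N·m clockwise.
Net moment of known loads = 1151 N·m clockwise.
An unknown mass m at 0.678 m has arm 2.822 m; its moment is m·g·2.822 counterclockwise.
Στ = 0 ⇒ m × 9.8 × 2.822 = 1151 ⇒ m = 1151 / (9.8 × 2.822) = 41.6 kg.

m ≈ 41.6 kg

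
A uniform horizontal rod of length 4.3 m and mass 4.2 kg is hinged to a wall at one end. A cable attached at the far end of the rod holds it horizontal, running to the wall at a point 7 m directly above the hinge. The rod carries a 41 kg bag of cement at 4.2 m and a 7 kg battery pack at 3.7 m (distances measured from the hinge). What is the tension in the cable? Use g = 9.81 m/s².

Taking torques about the hinge:
Beam weight: 4.2 × 9.81 = 41.2 N down at 2.15 m → arm 2.15 m, τ = 41.2 × 2.15 = 88.58 N·m clockwise.
Bag of cement: 41 × 9.81 = 402.2 N down at 4.2 m → arm 4.2 m, τ = 402.2 × 4.2 = 1689 N·m clockwise.
Battery pack: 7 × 9.81 = 68.67 N down at 3.7 m → arm 3.7 m, τ = 68.67 × 3.7 = 254.1 N·m clockwise.
Total clockwise load moment = 2032 N·m.
The cable tension T acts at 4.3 m; only its component perpendicular to the rod, T sinθ, produces torque. sinθ = h/√(h²+d²) = 7/√(7²+4.3²) = 0.8521.
Στ = 0 ⇒ T × 4.3 × 0.8521 = 2032 ⇒ T = 2032 / 3.664 = 555 N.

T ≈ 555 N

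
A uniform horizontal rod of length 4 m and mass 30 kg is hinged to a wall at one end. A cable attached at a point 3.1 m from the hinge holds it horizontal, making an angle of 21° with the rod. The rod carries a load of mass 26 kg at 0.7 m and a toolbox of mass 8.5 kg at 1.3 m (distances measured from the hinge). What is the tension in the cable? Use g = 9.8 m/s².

Choose the hinge as the axis so the unknown hinge reaction has zero arm there.
Beam weight: 30 × 9.8 = 294 N down at 2 m → arm 2 m, τ = 294 × 2 = 588 N·m clockwise.
Load: 26 × 9.8 = 254.8 N down at 0.7 m → arm 0.7 m, τ = 254.8 × 0.7 = 178.4 N·m clockwise.
Toolbox: 8.5 × 9.8 = 83.3 N down at 1.3 m → arm 1.3 m, τ = 83.3 × 1.3 = 108.3 N·m clockwise.
Total clockwise load moment = 874.7 N·m.
The cable tension T acts at 3.1 m; only its component perpendicular to the rod, T sinθ, produces torque. sin 21° = 0.3584.
For rotational equilibrium, T × 3.1 × 0.3584 = 874.7, so T = 874.7 / 1.111 = 787 N.

T ≈ 787 N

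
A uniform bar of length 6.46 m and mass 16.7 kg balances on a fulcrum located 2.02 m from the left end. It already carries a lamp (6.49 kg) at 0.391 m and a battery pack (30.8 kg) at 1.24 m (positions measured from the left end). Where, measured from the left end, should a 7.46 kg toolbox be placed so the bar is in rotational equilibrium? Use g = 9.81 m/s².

Sum moments about the fulcrum (at 2.02 m from the left end) (the support reaction has zero arm there).
Beam weight: 16.7 × 9.81 = 163.8 N down at 3.23 m → arm 1.21 m, τ = 163.8 × 1.21 = 198.2 N·m clockwise.
Lamp: 6.49 × 9.81 = 63.67 N down at 0.391 m → arm 1.629 m, τ = 63.67 × 1.629 = 103.7 N·m counterclockwise.
Battery pack: 30.8 × 9.81 = 302.1 N down at 1.24 m → arm 0.78 m, τ = 302.1 × 0.78 = 235.6 N·m counterclockwise.
Net moment of existing loads = 141.1 N·m counterclockwise.
The toolbox weighs 7.46 × 9.81 = 73.18 N and must supply an equal clockwise moment, so its lever arm about the fulcrum is 141.1 / 73.18 = 1.93 m.
That puts it at 2.02 + 1.93 = 3.95 m from the left end.

x ≈ 3.95 m from the left end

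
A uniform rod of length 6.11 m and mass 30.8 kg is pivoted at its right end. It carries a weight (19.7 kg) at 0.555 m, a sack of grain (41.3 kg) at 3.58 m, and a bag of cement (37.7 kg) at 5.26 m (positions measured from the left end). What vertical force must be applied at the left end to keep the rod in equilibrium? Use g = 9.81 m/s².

Choose the right end as the axis so the unknown pivot reaction has zero arm there.
Beam weight: 30.8 × 9.81 = 302.1 N down at 3.055 m → arm 3.055 m, τ = 302.1 × 3.055 = 922.9 N·m counterclockwise.
Weight: 19.7 × 9.81 = 193.3 N down at 0.555 m → arm 5.555 m, τ = 193.3 × 5.555 = 1074 N·m counterclockwise.
Sack of grain: 41.3 × 9.81 = 405.2 N down at 3.58 m → arm 2.53 m, τ = 405.2 × 2.53 = 1025 N·m counterclockwise.
Bag of cement: 37.7 × 9.81 = 369.8 N down at 5.26 m → arm 0.85 m, τ = 369.8 × 0.85 = 314.3 N·m counterclockwise.
Net moment of the loads = 3336 N·m counterclockwise.
The upward force F acts at the left end, arm 6.11 m, giving F × 6.11 clockwise.
Setting net torque to zero: F × 6.11 = 3336 → F = 3336 / 6.11 = 546 N.

F ≈ 546 N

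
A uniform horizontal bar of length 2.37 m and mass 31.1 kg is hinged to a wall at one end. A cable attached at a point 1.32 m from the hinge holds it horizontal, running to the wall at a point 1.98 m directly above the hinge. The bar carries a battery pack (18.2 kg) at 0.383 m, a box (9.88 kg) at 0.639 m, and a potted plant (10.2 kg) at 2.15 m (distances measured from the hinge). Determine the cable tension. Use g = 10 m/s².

Choose the hinge as the axis so the unknown hinge reaction has zero arm there.
Beam weight: 31.1 × 10 = 311 N down at 1.185 m → arm 1.185 m, τ = 311 × 1.185 = 368.5 N·m clockwise.
Battery pack: 18.2 × 10 = 182 N down at 0.383 m → arm 0.383 m, τ = 182 × 0.383 = 69.71 N·m clockwise.
Box: 9.88 × 10 = 98.8 N down at 0.639 m → arm 0.639 m, τ = 98.8 × 0.639 = 63.13 N·m clockwise.
Potted plant: 10.2 × 10 = 102 N down at 2.15 m → arm 2.15 m, τ = 102 × 2.15 = 219.3 N·m clockwise.
Total clockwise load moment = 720.6 N·m.
The cable tension T acts at 1.32 m; only its component perpendicular to the bar, T sinθ, produces torque. sinθ = h/√(h²+d²) = 1.98/√(1.98²+1.32²) = 0.8321.
Balancing moments: T × 1.32 × 0.8321 = 720.6, giving T = 720.6 / 1.098 = 656 N.

T ≈ 656 N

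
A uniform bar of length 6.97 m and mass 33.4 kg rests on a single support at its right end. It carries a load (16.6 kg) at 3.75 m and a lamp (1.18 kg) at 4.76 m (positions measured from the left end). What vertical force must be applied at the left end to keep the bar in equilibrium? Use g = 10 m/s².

Sum moments about the right end (the unknown pivot reaction has zero arm there).
Beam weight: 33.4 × 10 = 334 N down at 3.485 m → arm 3.485 m, τ = 334 × 3.485 = 1164 N·m counterclockwise.
Load: 16.6 × 10 = 166 N down at 3.75 m → arm 3.22 m, τ = 166 × 3.22 = 534.5 N·m counterclockwise.
Lamp: 1.18 × 10 = 11.8 N down at 4.76 m → arm 2.21 m, τ = 11.8 × 2.21 = 26.08 N·m counterclockwise.
Net moment of the loads = 1725 N·m counterclockwise.
The upward force F acts at the left end, arm 6.97 m, giving F × 6.97 clockwise.
Στ = 0 ⇒ F × 6.97 = 1725 ⇒ F = 1725 / 6.97 = 247 N.

F ≈ 247 N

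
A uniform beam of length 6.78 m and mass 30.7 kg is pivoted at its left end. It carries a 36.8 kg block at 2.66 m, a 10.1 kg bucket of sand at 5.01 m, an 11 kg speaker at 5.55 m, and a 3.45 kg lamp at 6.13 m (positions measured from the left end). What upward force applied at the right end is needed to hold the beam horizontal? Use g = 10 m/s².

F ≈ 494 N

Taking torques about the left end:
Beam weight: 30.7 × 10 = 307 N down at 3.39 m → arm 3.39 m, τ = 307 × 3.39 = 1041 N·m clockwise.
Block: 36.8 × 10 = 368 N down at 2.66 m → arm 2.66 m, τ = 368 × 2.66 = 978.9 N·m clockwise.
Bucket of sand: 10.1 × 10 = 101 N down at 5.01 m → arm 5.01 m, τ = 101 × 5.01 = 506 N·m clockwise.
Speaker: 11 × 10 = 110 N down at 5.55 m → arm 5.55 m, τ = 110 × 5.55 = 610.5 N·m clockwise.
Lamp: 3.45 × 10 = 34.5 N down at 6.13 m → arm 6.13 m, τ = 34.5 × 6.13 = 211.5 N·m clockwise.
Net moment of the loads = 3348 N·m clockwise.
The upward force F acts at the right end, arm 6.78 m, giving F × 6.78 counterclockwise.
Setting net torque to zero: F × 6.78 = 3348 → F = 3348 / 6.78 = 494 N.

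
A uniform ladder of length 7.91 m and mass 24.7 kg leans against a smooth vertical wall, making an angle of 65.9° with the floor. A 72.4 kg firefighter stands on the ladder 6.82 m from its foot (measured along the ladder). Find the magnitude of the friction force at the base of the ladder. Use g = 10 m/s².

f ≈ 334 N

Take moments about the foot of the ladder.
Ladder weight 24.7×10 = 247 N acts at 3.955 m along the ladder; its horizontal arm is 3.955·cos65.9° = 1.615 m → τ = 398.9 N·m clockwise.
Firefighter: 72.4×10 = 724 N at 6.82 m → arm 2.785 m → τ = 2016 N·m clockwise.
Wall normal N acts horizontally at the top; its moment arm is the height L sinθ = 7.91·sin65.9° = 7.221 m, counterclockwise.
Setting net torque to zero: N × 7.221 = 2415 → N = 334 N.
ΣFx = 0: friction at the foot balances the wall's push, so f = N_wall = 334 N.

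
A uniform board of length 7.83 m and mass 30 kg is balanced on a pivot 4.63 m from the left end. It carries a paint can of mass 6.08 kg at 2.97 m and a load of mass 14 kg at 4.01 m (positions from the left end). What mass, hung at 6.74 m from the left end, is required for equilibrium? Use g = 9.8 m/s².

Sum moments about the pivot (at 4.63 m from the left end) (the support reaction has zero arm there).
Beam weight: 30 × 9.8 = 294 N down at 3.915 m → arm 0.715 m, τ = 294 × 0.715 = 210.2 N·m counterclockwise.
Paint can: 6.08 × 9.8 = 59.58 N down at 2.97 m → arm 1.66 m, τ = 59.58 × 1.66 = 98.9 N·m counterclockwise.
Load: 14 × 9.8 = 137.2 N down at 4.01 m → arm 0.62 m, τ = 137.2 × 0.62 = 85.06 N·m counterclockwise.
Net moment of known loads = 394.2 N·m counterclockwise.
An unknown mass m at 6.74 m has arm 2.11 m; its moment is m·g·2.11 clockwise.
Στ = 0 ⇒ m × 9.8 × 2.11 = 394.2 ⇒ m = 394.2 / (9.8 × 2.11) = 19.1 kg.

m ≈ 19.1 kg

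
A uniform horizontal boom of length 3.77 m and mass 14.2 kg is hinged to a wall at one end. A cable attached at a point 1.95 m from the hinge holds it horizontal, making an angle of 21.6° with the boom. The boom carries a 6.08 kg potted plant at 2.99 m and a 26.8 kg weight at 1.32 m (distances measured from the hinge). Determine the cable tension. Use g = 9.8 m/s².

T ≈ 1100 N

About the hinge:
Beam weight: 14.2 × 9.8 = 139.2 N down at 1.885 m → arm 1.885 m, τ = 139.2 × 1.885 = 262.4 N·m clockwise.
Potted plant: 6.08 × 9.8 = 59.58 N down at 2.99 m → arm 2.99 m, τ = 59.58 × 2.99 = 178.1 N·m clockwise.
Weight: 26.8 × 9.8 = 262.6 N down at 1.32 m → arm 1.32 m, τ = 262.6 × 1.32 = 346.6 N·m clockwise.
Total clockwise load moment = 787.1 N·m.
The cable tension T acts at 1.95 m; only its component perpendicular to the boom, T sinθ, produces torque. sin 21.6° = 0.3681.
Στ = 0 ⇒ T × 1.95 × 0.3681 = 787.1 ⇒ T = 787.1 / 0.7178 = 1100 N.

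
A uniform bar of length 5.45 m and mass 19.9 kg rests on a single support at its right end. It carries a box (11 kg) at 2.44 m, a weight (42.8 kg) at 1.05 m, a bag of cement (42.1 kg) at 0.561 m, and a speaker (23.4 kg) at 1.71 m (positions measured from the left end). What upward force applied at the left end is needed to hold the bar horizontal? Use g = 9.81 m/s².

F ≈ 1020 N

Taking torques about the right end:
Beam weight: 19.9 × 9.81 = 195.2 N down at 2.725 m → arm 2.725 m, τ = 195.2 × 2.725 = 531.9 N·m counterclockwise.
Box: 11 × 9.81 = 107.9 N down at 2.44 m → arm 3.01 m, τ = 107.9 × 3.01 = 324.8 N·m counterclockwise.
Weight: 42.8 × 9.81 = 419.9 N down at 1.05 m → arm 4.4 m, τ = 419.9 × 4.4 = 1848 N·m counterclockwise.
Bag of cement: 42.1 × 9.81 = 413 N down at 0.561 m → arm 4.889 m, τ = 413 × 4.889 = 2019 N·m counterclockwise.
Speaker: 23.4 × 9.81 = 229.6 N down at 1.71 m → arm 3.74 m, τ = 229.6 × 3.74 = 858.7 N·m counterclockwise.
Net moment of the loads = 5582 N·m counterclockwise.
The upward force F acts at the left end, arm 5.45 m, giving F × 5.45 clockwise.
Setting net torque to zero: F × 5.45 = 5582 → F = 5582 / 5.45 = 1020 N.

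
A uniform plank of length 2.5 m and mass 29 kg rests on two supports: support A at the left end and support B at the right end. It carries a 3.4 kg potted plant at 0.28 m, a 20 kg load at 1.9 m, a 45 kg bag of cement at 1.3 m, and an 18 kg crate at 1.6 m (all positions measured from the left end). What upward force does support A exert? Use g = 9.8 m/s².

R_A ≈ 494 N

Sum moments about support B (its reaction then has zero moment arm).
Beam weight: 29 × 9.8 = 284.2 N down at 1.25 m → arm 1.25 m, τ = 284.2 × 1.25 = 355.2 N·m counterclockwise.
Potted plant: 3.4 × 9.8 = 33.32 N down at 0.28 m → arm 2.22 m, τ = 33.32 × 2.22 = 73.97 N·m counterclockwise.
Load: 20 × 9.8 = 196 N down at 1.9 m → arm 0.6 m, τ = 196 × 0.6 = 117.6 N·m counterclockwise.
Bag of cement: 45 × 9.8 = 441 N down at 1.3 m → arm 1.2 m, τ = 441 × 1.2 = 529.2 N·m counterclockwise.
Crate: 18 × 9.8 = 176.4 N down at 1.6 m → arm 0.9 m, τ = 176.4 × 0.9 = 158.8 N·m counterclockwise.
Net load moment about support B = 1235 N·m counterclockwise.
Reaction R at support A is upward at 0 m, arm 2.5 m → moment R × 2.5 clockwise.
Στ = 0 ⇒ R × 2.5 = 1235 ⇒ R = 494 N.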